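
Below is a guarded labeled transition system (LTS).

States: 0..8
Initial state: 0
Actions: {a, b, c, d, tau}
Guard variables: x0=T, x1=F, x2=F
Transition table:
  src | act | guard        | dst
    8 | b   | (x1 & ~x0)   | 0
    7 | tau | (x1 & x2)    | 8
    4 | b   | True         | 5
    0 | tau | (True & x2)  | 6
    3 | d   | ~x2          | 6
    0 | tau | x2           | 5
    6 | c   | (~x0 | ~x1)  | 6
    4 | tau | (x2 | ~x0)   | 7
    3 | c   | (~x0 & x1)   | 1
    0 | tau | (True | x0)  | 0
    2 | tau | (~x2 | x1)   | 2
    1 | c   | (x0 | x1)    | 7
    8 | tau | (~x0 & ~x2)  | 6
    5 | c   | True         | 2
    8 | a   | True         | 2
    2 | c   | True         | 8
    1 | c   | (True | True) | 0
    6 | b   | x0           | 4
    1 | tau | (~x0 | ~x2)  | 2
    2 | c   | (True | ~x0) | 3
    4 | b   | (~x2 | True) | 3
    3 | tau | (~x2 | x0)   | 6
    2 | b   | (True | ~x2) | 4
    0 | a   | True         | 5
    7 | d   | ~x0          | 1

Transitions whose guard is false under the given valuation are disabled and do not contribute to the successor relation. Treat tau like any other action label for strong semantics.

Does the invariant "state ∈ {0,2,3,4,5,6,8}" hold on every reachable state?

Safe = {0,2,3,4,5,6,8}
Reach set: {0,2,3,4,5,6,8}
  0: ✓
  2: ✓
  3: ✓
  4: ✓
  5: ✓
  6: ✓
  8: ✓

Answer: INVARIANT HOLDS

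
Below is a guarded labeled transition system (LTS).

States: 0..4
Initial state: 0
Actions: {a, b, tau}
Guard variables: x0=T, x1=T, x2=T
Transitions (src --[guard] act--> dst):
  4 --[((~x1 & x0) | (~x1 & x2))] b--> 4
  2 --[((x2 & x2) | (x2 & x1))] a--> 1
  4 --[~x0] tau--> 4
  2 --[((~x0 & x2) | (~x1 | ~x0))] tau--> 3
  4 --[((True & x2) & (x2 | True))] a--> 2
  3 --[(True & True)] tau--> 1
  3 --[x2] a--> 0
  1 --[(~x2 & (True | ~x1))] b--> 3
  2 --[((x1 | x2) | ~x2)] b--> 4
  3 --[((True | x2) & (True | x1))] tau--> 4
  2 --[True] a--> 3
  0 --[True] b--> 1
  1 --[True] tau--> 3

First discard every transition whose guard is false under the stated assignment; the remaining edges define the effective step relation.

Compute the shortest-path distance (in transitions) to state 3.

Answer: 2

Working:
Breadth-first toward 3:
  depth 0: {0}
  depth 1: {1}
  depth 2: {3}
first hit 3 at d=2 via b·tau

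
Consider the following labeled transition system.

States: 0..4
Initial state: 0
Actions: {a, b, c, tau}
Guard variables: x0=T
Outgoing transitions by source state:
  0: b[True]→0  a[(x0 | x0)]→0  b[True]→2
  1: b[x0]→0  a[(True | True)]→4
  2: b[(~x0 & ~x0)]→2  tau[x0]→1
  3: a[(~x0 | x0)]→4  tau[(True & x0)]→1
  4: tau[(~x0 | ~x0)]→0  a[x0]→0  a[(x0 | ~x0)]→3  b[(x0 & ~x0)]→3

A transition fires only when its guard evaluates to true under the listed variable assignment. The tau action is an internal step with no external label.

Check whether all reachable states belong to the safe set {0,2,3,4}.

Answer: INVARIANT VIOLATED at state 1

Analysis:
Inv-set: {0,2,3,4}
Reach set: {0,1,2,3,4}
  0: ok
  1: VIOLATES
  2: ok
  3: ok
  4: ok
reach 1 via b·tau — violates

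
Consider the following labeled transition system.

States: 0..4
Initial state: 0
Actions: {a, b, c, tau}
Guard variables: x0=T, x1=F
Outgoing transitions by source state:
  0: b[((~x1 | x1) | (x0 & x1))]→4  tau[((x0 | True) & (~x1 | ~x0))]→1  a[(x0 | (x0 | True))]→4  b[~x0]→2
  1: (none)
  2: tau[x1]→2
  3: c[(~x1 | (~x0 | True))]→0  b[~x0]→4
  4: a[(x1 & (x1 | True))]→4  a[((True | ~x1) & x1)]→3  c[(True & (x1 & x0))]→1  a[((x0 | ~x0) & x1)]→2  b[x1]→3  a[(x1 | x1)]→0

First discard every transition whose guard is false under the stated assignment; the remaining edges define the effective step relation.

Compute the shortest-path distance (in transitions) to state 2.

Answer: UNREACHABLE

Trace:
BFS to 2:
  L0 = {0}
  L1 = {1,4}
2 never appears.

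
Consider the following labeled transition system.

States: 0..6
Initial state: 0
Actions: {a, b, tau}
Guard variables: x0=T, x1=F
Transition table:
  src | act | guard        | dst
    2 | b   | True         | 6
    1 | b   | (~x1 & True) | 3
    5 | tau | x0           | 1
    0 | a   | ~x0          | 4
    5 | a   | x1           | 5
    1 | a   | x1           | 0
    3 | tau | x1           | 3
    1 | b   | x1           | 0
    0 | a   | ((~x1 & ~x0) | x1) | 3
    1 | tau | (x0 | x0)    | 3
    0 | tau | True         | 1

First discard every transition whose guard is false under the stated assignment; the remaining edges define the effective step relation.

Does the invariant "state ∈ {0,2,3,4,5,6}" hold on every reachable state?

Answer: INVARIANT VIOLATED at state 1

Trace:
Inv-set: {0,2,3,4,5,6}
R = {0,1,3}
  0: safe
  1: VIOLATES
  3: safe
witness against invariant: tau → 1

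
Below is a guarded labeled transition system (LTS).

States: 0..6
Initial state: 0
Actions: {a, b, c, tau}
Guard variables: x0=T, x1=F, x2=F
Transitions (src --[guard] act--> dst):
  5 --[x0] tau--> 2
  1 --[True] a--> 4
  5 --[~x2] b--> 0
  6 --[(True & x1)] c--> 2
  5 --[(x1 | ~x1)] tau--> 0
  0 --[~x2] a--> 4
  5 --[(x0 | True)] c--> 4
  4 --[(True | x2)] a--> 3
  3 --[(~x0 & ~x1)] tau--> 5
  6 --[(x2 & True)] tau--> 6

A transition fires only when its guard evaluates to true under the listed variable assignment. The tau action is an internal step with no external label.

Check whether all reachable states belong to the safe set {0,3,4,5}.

Allowed set {0,3,4,5}
Reachable = {0,3,4}
  0: safe
  3: safe
  4: safe

Answer: INVARIANT HOLDS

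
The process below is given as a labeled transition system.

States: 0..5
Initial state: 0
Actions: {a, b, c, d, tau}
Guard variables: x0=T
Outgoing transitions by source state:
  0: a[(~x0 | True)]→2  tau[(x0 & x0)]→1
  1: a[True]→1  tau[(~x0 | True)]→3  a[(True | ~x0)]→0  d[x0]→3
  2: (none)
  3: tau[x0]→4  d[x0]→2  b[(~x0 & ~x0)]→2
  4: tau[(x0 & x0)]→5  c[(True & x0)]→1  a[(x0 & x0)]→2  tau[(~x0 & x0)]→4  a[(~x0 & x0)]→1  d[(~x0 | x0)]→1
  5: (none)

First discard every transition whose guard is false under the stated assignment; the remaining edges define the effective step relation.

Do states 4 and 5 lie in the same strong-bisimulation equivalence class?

Answer: NOT BISIMILAR

Analysis:
Refine partition for ~:
  P[0] = {{0,1,2,3,4,5}}
  P[1] = {{0},{1},{2,5},{3},{4}}
5 equivalence class(es) (converged in 2)
[4]={4}  [5]={2,5}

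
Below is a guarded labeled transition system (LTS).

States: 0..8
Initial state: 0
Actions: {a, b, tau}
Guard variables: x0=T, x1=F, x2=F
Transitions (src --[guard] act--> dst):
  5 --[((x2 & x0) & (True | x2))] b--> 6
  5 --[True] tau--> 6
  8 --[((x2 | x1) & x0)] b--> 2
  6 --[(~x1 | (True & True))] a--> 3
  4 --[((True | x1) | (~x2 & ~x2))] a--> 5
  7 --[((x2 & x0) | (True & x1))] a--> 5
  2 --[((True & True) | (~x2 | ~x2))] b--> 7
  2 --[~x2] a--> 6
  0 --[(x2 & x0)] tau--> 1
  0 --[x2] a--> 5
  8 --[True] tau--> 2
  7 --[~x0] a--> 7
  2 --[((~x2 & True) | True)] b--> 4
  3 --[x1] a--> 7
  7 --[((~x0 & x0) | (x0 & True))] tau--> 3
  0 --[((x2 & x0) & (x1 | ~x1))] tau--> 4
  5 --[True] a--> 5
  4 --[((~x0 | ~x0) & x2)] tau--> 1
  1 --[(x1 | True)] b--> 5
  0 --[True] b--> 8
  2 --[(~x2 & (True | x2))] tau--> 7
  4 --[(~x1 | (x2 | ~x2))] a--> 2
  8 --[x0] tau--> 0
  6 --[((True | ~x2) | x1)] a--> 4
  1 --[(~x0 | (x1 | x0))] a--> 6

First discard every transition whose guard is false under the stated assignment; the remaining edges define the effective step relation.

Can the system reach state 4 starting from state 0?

Answer: REACHABLE

Working:
After dropping false guards: 16 live edges.
depth 0: {0}
depth 1: {8}  now seen {0,8}
depth 2: {2}  now seen {0,2,8}
depth 3: {4,6,7}  now seen {0,2,4,6,7,8}
depth 4: {3,5}  now seen {0,2,3,4,5,6,7,8}
Reach set: {0,2,3,4,5,6,7,8}
witness 4: b·tau·b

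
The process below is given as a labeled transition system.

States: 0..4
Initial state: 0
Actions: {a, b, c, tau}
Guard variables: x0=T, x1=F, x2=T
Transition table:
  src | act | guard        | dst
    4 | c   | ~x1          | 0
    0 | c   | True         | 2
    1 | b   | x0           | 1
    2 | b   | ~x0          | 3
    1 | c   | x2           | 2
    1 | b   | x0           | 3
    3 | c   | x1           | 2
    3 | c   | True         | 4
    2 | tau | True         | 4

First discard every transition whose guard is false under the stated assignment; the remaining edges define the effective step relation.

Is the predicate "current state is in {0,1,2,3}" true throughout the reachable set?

Answer: INVARIANT VIOLATED at state 4

Analysis:
Inv-set: {0,1,2,3}
Reachable = {0,2,4}
  0: ✓
  2: ✓
  4: outside
witness against invariant: c·tau → 4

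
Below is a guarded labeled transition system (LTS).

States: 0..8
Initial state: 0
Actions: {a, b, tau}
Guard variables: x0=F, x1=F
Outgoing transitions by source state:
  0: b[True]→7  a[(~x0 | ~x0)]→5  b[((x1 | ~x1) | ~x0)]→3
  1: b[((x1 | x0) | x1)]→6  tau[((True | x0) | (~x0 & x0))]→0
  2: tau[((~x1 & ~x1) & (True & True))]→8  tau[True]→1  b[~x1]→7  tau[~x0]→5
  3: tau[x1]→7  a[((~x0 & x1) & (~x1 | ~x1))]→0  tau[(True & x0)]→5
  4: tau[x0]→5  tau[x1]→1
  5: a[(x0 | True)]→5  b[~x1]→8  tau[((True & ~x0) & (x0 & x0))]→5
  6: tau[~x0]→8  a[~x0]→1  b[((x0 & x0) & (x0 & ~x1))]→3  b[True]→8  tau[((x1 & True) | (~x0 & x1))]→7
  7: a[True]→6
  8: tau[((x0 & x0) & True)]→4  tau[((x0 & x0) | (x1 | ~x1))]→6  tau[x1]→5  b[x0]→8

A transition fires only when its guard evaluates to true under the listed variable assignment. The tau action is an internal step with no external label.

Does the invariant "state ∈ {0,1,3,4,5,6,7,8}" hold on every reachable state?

Answer: INVARIANT HOLDS

Analysis:
Inv-set: {0,1,3,4,5,6,7,8}
Reach set: {0,1,3,5,6,7,8}
  0: safe
  1: safe
  3: safe
  5: safe
  6: safe
  7: safe
  8: safe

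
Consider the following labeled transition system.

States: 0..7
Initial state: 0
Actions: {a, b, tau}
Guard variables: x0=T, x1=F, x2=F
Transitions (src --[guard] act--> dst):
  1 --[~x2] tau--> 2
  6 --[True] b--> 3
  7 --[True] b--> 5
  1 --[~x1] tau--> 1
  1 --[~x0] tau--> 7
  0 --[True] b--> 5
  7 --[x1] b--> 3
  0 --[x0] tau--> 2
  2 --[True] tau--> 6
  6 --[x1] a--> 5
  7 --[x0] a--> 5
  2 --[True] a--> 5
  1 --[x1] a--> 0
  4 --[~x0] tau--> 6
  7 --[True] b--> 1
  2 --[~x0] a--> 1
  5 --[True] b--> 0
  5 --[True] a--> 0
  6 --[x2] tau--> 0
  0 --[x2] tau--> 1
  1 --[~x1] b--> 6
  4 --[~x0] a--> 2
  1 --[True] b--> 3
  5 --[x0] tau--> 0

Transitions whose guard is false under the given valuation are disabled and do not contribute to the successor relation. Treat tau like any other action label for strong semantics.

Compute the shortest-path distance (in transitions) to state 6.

Layered search for 6:
  Layer 0: {0}
  Layer 1: {2,5}
  Layer 2: {6}
depth(6)=2, e.g. tau·tau

Answer: 2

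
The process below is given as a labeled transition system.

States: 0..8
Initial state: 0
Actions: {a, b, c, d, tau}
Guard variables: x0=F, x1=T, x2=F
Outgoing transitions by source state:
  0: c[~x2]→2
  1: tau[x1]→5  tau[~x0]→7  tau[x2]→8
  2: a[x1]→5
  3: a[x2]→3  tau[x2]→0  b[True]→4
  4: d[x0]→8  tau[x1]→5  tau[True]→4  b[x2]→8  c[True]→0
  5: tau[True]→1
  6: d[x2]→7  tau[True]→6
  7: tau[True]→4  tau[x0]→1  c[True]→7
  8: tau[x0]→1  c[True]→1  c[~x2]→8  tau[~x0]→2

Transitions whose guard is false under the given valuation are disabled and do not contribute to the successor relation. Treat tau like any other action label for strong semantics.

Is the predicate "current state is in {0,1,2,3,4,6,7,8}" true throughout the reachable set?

Safe = {0,1,2,3,4,6,7,8}
R = {0,1,2,4,5,7}
  0: ok
  1: ok
  2: ok
  4: ok
  5: outside
  7: ok
counterexample path to 5: c·a

Answer: INVARIANT VIOLATED at state 5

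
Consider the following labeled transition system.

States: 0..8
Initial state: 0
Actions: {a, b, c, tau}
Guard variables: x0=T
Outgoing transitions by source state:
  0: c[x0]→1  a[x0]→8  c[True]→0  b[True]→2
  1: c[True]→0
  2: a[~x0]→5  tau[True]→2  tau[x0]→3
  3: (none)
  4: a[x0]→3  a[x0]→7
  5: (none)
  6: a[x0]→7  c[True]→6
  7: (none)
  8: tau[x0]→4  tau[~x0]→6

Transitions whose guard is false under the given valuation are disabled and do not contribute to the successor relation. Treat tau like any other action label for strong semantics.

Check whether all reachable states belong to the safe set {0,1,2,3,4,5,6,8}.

Answer: INVARIANT VIOLATED at state 7

Trace:
Allowed set {0,1,2,3,4,5,6,8}
Reachable = {0,1,2,3,4,7,8}
  0: safe
  1: safe
  2: safe
  3: safe
  4: safe
  7: outside
  8: safe
counterexample path to 7: a·tau·a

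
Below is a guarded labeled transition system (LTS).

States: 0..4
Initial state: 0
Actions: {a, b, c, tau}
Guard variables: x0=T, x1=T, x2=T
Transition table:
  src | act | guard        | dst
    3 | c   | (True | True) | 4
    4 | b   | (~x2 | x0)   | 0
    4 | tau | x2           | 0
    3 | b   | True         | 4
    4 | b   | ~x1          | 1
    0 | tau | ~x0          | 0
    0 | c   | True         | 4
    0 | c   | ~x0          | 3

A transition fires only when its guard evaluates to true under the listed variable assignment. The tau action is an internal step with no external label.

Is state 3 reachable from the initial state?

Answer: UNREACHABLE

Working:
5 transition(s) survive guard evaluation.
depth 0: {0}
depth 1: {4}  total {0,4}
Reach set: {0,4}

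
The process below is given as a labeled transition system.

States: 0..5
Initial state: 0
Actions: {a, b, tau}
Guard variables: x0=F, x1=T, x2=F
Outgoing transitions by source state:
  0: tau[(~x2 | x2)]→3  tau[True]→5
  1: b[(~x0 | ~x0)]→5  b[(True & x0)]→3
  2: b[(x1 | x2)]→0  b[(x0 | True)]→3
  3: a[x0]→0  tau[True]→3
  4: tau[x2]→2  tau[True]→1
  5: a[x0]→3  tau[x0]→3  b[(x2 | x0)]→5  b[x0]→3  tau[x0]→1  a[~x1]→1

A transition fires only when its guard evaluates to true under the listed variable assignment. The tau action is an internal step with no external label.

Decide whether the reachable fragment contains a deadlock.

Reach set: {0,3,5}
  0: tau→3  tau→5  [2 exit(s)]
  3: tau→3  [1 exit(s)]
  5: ∅  [deadlock]
witness 5: tau

Answer: DEADLOCK at state 5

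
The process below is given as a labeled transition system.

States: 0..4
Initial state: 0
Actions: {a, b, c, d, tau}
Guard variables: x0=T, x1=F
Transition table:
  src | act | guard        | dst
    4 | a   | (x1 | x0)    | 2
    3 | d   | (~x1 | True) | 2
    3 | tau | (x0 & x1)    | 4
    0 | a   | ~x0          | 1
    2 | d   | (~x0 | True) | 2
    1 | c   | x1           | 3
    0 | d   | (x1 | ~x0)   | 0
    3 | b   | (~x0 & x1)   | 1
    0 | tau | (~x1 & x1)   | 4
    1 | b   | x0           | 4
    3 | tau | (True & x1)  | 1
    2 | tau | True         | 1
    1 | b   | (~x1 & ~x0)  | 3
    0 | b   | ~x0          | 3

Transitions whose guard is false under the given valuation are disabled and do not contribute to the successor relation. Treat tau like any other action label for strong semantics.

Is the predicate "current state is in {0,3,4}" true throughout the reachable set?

Safe = {0,3,4}
Reachable = {0}
  0: ok

Answer: INVARIANT HOLDS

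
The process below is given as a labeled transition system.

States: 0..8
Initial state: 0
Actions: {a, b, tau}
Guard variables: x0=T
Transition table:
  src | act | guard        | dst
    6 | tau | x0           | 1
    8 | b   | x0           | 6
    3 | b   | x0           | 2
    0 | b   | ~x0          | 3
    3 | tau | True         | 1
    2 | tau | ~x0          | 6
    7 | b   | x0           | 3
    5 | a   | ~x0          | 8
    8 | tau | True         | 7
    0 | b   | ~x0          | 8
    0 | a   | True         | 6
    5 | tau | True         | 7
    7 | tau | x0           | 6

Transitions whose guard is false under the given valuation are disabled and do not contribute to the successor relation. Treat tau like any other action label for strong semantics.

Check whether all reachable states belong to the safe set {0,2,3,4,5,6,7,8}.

Answer: INVARIANT VIOLATED at state 1

Working:
Allowed set {0,2,3,4,5,6,7,8}
R = {0,1,6}
  0: ✓
  1: ✗ unsafe
  6: ✓
witness against invariant: a·tau → 1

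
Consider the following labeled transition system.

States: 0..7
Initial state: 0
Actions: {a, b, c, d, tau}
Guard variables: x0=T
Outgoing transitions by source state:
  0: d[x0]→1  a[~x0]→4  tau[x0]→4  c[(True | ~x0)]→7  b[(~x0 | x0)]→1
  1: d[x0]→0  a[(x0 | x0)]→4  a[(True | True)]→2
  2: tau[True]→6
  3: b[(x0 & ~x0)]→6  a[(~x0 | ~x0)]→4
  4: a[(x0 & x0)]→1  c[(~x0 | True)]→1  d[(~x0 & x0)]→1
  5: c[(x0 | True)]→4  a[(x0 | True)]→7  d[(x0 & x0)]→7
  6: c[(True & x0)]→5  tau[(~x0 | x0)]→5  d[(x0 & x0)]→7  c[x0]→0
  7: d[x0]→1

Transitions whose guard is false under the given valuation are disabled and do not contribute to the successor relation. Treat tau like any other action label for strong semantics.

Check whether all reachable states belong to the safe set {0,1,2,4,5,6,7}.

Allowed set {0,1,2,4,5,6,7}
R = {0,1,2,4,5,6,7}
  0: ok
  1: ok
  2: ok
  4: ok
  5: ok
  6: ok
  7: ok

Answer: INVARIANT HOLDS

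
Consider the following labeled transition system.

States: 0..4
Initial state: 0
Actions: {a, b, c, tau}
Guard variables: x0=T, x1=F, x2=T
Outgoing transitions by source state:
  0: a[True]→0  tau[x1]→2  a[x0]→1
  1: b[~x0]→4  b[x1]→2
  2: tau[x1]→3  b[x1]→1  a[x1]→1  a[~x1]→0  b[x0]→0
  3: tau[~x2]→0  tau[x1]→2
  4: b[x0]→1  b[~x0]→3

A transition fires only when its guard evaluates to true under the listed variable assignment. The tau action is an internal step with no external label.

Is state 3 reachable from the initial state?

Answer: UNREACHABLE

Analysis:
After dropping false guards: 5 live edges.
depth 0: {0}
depth 1: {1}  total {0,1}
R = {0,1}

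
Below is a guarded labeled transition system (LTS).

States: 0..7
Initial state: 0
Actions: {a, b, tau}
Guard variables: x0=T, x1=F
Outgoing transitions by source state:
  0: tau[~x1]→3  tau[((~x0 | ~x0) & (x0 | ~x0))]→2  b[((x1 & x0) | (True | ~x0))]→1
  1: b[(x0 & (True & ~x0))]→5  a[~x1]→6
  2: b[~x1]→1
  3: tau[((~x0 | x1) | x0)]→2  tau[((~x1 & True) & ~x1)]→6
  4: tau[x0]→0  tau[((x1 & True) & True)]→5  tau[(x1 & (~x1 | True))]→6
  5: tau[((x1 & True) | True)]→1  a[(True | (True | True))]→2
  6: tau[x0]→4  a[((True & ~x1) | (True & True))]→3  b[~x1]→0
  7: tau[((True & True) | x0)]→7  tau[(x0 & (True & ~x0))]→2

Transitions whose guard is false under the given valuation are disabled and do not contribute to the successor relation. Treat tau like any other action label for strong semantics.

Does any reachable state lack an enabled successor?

Answer: DEADLOCK-FREE

Trace:
Reach set: {0,1,2,3,4,6}
  0: b→1  tau→3  [2 exit(s)]
  1: a→6  [1 exit(s)]
  2: b→1  [1 exit(s)]
  3: tau→2  tau→6  [2 exit(s)]
  4: tau→0  [1 exit(s)]
  6: a→3  b→0  tau→4  [3 exit(s)]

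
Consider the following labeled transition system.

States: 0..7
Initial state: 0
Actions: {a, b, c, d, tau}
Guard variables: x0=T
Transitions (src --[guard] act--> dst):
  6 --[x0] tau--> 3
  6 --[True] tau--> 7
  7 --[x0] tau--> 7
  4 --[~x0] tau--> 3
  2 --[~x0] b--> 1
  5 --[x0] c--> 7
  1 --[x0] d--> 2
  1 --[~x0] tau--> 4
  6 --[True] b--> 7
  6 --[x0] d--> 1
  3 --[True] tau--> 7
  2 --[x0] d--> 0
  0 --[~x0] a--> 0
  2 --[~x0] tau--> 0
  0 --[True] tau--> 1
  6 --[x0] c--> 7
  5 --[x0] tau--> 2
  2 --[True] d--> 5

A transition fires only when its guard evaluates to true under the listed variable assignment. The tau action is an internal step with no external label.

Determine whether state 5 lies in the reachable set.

Answer: REACHABLE

Trace:
13 transition(s) survive guard evaluation.
depth 0: {0}
depth 1: {1}  total {0,1}
depth 2: {2}  total {0,1,2}
depth 3: {5}  total {0,1,2,5}
depth 4: {7}  total {0,1,2,5,7}
Reach set: {0,1,2,5,7}
Path to 5: tau·d·d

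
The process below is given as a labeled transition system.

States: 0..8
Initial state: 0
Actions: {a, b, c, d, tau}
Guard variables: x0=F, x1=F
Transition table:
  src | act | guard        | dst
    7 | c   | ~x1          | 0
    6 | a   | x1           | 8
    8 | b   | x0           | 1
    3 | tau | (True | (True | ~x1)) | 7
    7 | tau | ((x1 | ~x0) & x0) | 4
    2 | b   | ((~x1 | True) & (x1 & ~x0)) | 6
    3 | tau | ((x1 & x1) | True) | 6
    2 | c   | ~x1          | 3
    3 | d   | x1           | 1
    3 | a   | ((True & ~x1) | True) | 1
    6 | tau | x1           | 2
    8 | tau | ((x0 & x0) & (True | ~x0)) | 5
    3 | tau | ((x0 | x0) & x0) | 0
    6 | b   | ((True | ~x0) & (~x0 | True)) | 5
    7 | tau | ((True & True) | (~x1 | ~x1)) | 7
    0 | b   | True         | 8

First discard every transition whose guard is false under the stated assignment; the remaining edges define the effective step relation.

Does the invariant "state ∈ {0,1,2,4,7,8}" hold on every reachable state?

Answer: INVARIANT HOLDS

Analysis:
Safe = {0,1,2,4,7,8}
Reachable = {0,8}
  0: ok
  8: ok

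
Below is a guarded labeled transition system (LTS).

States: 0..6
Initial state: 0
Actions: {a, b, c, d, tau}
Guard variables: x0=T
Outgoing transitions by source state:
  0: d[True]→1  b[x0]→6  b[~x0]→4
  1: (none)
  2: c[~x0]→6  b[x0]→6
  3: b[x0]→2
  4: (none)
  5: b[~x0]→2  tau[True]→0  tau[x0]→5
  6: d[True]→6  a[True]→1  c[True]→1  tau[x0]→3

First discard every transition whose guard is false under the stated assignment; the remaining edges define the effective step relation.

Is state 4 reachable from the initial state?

Answer: UNREACHABLE

Trace:
After dropping false guards: 10 live edges.
depth 0: {0}
depth 1: {1,6}  total {0,1,6}
depth 2: {3}  total {0,1,3,6}
depth 3: {2}  total {0,1,2,3,6}
R = {0,1,2,3,6}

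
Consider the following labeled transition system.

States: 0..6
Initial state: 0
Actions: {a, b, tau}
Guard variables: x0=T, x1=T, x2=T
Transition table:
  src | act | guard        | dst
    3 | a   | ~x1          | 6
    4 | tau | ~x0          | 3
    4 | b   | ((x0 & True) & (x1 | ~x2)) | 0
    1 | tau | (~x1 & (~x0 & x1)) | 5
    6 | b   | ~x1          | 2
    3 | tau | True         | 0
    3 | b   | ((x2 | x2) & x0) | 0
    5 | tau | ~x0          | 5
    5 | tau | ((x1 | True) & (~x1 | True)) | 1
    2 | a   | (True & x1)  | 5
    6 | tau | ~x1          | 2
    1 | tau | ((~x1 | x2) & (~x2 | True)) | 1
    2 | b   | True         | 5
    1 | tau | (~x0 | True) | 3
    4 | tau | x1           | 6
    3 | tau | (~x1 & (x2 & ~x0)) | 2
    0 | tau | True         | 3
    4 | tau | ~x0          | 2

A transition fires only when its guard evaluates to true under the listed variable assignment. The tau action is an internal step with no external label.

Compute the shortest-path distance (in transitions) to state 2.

Answer: UNREACHABLE

Trace:
Breadth-first toward 2:
  L0 = {0}
  L1 = {3}
2 never appears.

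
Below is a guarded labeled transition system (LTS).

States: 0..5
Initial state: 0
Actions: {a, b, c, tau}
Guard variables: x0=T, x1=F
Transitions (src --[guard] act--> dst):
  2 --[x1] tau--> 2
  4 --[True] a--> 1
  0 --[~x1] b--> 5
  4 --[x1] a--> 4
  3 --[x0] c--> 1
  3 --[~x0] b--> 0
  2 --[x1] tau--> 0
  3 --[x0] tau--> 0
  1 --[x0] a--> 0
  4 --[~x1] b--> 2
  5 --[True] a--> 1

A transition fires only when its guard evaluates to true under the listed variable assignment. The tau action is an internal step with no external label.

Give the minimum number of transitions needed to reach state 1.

Breadth-first toward 1:
  depth 0: {0}
  depth 1: {5}
  depth 2: {1}
1 enters at depth 2; path b·a

Answer: 2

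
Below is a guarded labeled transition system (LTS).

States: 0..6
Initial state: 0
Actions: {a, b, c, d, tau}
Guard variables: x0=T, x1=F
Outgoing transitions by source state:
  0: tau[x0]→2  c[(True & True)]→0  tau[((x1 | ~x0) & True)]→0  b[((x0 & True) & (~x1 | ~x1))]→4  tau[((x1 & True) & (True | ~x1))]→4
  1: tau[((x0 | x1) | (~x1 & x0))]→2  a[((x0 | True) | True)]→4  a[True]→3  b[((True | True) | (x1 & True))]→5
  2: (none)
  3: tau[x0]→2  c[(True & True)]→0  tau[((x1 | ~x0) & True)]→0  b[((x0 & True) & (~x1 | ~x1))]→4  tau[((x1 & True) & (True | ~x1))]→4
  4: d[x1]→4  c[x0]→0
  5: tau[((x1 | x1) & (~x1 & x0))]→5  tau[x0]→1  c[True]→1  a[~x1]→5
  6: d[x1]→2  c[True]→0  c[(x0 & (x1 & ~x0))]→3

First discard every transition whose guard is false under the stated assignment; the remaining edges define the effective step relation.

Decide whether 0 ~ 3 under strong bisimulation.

Bisimulation quotient by refinement:
  π0 = {{0,1,2,3,4,5,6}}
  π1 = {{0,3},{1},{2},{4,6},{5}}
Fixed point at round 2; 5 class(es).
class of 0: {0,3}; class of 3: {0,3}

Answer: BISIMILAR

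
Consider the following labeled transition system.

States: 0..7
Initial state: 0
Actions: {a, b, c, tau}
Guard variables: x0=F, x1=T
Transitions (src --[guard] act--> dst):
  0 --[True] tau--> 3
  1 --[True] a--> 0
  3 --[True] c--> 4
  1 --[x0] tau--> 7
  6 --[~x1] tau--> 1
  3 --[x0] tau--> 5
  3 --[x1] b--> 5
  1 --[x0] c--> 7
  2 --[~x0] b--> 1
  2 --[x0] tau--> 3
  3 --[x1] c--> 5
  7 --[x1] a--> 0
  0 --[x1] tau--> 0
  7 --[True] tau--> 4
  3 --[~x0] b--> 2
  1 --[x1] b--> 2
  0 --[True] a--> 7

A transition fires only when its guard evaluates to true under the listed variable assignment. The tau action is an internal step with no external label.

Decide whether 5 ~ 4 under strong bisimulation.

Bisimulation quotient by refinement:
  π0 = {{0,1,2,3,4,5,6,7}}
  π1 = {{0,7},{1},{2},{3},{4,5,6}}
  π2 = {{0},{1},{2},{3},{4,5,6},{7}}
6 equivalence class(es) (converged in 3)
5∈{4,5,6}, 4∈{4,5,6}

Answer: BISIMILAR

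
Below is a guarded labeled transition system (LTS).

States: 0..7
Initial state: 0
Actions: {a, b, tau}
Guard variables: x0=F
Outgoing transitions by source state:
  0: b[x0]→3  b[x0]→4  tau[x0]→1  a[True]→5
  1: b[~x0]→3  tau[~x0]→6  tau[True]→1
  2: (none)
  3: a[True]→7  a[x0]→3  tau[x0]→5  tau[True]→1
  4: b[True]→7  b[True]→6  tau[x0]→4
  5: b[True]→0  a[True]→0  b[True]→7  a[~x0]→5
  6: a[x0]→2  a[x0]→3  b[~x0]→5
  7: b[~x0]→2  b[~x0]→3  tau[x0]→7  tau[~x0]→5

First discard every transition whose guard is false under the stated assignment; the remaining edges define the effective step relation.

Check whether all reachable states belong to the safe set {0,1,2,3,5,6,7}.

Safe = {0,1,2,3,5,6,7}
R = {0,1,2,3,5,6,7}
  0: ok
  1: ok
  2: ok
  3: ok
  5: ok
  6: ok
  7: ok

Answer: INVARIANT HOLDS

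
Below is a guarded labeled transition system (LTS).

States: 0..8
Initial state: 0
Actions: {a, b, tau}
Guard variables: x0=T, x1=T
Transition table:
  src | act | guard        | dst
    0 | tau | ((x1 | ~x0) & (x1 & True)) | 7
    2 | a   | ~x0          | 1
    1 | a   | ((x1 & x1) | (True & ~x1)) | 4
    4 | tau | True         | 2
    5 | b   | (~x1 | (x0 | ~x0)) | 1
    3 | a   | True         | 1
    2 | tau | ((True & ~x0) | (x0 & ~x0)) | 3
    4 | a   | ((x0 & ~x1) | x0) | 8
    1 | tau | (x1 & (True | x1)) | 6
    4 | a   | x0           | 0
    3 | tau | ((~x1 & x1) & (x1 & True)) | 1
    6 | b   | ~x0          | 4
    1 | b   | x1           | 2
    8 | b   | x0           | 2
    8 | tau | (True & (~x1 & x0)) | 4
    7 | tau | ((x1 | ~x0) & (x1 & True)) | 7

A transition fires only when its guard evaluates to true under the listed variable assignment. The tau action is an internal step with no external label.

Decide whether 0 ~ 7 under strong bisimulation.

Answer: BISIMILAR

Analysis:
Compute ~ classes (split until stable):
  P[0] = {{0,1,2,3,4,5,6,7,8}}
  P[1] = {{0,7},{1},{2,6},{3},{4},{5,8}}
  P[2] = {{0,7},{1},{2,6},{3},{4},{5},{8}}
stable after 3 split(s): 7 block(s)
class of 0: {0,7}; class of 7: {0,7}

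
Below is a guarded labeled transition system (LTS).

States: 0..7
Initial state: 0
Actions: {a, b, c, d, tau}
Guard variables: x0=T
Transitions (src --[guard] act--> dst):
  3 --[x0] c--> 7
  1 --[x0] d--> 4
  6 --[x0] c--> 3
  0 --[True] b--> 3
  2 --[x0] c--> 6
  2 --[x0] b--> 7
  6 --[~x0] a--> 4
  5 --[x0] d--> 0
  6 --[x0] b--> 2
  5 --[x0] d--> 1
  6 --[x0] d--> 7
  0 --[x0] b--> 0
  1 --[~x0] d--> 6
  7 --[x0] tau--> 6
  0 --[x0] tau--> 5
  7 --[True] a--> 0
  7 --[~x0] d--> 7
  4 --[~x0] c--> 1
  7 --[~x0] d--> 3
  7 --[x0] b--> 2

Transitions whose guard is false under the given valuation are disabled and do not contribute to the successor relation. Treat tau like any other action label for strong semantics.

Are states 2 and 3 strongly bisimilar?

Answer: NOT BISIMILAR

Trace:
Refine partition for ~:
  P[0] = {{0,1,2,3,4,5,6,7}}
  P[1] = {{0},{1,5},{2},{3},{4},{6},{7}}
  P[2] = {{0},{1},{2},{3},{4},{5},{6},{7}}
Fixed point at round 3; 8 class(es).
class of 2: {2}; class of 3: {3}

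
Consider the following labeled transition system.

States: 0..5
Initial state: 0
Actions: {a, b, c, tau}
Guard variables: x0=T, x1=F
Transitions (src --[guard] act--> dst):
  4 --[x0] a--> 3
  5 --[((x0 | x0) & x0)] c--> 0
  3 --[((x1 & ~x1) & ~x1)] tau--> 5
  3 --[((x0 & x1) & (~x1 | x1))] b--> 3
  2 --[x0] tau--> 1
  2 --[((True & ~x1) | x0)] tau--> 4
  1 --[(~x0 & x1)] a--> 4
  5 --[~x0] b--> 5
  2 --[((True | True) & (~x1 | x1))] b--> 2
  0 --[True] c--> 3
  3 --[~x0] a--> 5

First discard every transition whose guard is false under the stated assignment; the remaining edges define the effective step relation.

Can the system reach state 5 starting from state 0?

6 transition(s) survive guard evaluation.
L0 = {0}
L1 = {3}  cumulative {0,3}
Reach set: {0,3}

Answer: UNREACHABLE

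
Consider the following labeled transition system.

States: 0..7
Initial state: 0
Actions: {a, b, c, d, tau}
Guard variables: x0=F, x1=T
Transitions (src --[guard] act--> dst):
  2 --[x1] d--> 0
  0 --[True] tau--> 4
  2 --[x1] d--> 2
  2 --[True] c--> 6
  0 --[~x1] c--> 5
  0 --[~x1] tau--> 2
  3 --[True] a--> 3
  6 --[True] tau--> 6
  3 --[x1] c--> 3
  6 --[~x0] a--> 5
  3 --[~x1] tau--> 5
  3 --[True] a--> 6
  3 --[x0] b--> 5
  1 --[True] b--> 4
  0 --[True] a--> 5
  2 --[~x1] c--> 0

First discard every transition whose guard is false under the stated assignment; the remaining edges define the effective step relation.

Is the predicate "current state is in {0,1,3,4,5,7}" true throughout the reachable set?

Inv-set: {0,1,3,4,5,7}
Reach set: {0,4,5}
  0: ✓
  4: ✓
  5: ✓

Answer: INVARIANT HOLDS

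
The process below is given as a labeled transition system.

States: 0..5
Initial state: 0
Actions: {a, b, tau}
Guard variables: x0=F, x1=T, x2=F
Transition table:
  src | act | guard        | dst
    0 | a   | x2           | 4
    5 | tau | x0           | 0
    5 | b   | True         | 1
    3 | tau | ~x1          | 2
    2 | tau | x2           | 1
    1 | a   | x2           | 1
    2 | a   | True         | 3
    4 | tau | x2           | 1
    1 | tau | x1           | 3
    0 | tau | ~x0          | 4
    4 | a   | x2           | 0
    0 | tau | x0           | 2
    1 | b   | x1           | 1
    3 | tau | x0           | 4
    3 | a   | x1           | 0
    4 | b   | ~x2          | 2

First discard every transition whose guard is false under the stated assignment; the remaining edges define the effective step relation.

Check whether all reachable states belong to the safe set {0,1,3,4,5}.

Answer: INVARIANT VIOLATED at state 2

Analysis:
Safe = {0,1,3,4,5}
Reach set: {0,2,3,4}
  0: ✓
  2: outside
  3: ✓
  4: ✓
reach 2 via tau·b — violates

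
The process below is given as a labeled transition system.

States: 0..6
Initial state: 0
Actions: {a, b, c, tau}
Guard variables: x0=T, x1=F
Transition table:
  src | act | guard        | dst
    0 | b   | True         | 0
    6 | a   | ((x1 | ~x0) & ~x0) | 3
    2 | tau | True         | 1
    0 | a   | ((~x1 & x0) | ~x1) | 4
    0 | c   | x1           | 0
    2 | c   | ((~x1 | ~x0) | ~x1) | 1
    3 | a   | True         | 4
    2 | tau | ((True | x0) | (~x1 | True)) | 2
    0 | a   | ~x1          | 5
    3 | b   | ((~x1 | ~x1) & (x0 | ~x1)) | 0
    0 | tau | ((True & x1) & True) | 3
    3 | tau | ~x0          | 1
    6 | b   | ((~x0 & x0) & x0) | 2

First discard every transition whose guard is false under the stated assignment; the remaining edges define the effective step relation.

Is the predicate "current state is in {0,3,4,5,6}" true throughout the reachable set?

Answer: INVARIANT HOLDS

Analysis:
Allowed set {0,3,4,5,6}
R = {0,4,5}
  0: ok
  4: ok
  5: ok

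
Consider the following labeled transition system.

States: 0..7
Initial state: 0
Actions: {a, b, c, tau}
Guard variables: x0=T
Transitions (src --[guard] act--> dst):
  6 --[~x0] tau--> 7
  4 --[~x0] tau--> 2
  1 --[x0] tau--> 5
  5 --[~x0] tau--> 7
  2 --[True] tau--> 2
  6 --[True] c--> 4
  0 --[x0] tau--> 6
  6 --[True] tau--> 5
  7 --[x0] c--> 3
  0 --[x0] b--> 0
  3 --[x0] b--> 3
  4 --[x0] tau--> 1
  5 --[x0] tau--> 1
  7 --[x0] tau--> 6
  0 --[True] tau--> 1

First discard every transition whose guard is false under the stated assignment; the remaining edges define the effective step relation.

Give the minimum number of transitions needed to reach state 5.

BFS to 5:
  depth 0: {0}
  depth 1: {1,6}
  depth 2: {4,5}
depth(5)=2, e.g. tau·tau

Answer: 2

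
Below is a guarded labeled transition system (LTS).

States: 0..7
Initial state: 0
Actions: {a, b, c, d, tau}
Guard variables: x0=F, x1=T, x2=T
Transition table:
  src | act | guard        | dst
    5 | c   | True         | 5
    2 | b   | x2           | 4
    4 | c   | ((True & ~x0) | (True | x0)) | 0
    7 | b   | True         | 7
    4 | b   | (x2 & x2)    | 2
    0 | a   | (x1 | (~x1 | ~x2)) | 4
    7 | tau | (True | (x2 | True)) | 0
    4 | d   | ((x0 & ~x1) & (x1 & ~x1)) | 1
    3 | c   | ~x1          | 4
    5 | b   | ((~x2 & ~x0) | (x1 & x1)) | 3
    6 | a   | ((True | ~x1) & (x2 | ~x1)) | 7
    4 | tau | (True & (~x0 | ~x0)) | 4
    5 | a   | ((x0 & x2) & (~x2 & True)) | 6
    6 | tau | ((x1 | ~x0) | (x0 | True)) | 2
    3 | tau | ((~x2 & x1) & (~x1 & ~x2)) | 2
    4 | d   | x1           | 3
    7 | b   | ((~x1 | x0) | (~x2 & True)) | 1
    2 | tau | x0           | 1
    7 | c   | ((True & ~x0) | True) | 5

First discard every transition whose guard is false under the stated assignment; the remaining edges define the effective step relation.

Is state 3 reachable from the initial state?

Guard filter leaves 13 enabled edge(s).
L0 = {0}
L1 = {4}  total {0,4}
L2 = {2,3}  total {0,2,3,4}
Reachable = {0,2,3,4}
trace reaching 3: a·d

Answer: REACHABLE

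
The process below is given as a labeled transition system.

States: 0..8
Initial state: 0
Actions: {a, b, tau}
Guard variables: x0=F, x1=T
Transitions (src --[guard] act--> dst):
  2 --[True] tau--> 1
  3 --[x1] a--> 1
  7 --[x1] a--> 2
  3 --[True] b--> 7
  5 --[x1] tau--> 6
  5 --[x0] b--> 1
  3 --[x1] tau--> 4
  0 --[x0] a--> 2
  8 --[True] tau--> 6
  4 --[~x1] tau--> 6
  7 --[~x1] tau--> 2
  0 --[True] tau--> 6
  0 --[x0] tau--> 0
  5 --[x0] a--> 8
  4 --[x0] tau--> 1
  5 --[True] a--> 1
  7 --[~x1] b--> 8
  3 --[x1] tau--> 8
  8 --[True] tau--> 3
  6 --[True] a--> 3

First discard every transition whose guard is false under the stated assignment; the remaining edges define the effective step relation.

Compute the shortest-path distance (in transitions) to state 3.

Breadth-first toward 3:
  L0 = {0}
  L1 = {6}
  L2 = {3}
depth(3)=2, e.g. tau·a

Answer: 2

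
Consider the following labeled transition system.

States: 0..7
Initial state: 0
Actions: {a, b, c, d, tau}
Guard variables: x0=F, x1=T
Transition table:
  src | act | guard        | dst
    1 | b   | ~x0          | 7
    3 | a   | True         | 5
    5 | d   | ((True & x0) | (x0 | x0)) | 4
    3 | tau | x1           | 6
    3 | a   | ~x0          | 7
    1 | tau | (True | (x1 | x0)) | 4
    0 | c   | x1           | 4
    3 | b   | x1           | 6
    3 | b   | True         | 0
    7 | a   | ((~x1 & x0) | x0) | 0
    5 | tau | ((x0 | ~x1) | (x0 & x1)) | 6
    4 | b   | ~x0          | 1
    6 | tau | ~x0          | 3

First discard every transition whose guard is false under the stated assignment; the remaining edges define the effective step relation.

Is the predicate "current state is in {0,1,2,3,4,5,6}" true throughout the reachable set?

Safe = {0,1,2,3,4,5,6}
Reachable = {0,1,4,7}
  0: ok
  1: ok
  4: ok
  7: ✗ unsafe
reach 7 via c·b·b — violates

Answer: INVARIANT VIOLATED at state 7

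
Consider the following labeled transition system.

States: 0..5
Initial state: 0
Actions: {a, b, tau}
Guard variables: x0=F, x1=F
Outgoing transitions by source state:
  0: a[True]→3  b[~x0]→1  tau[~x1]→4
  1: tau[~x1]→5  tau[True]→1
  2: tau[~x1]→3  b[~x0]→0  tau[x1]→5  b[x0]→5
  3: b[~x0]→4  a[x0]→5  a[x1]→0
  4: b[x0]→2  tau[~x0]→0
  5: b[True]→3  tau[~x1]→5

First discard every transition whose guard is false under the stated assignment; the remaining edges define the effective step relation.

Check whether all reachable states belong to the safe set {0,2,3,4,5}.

Answer: INVARIANT VIOLATED at state 1

Trace:
Inv-set: {0,2,3,4,5}
Reach set: {0,1,3,4,5}
  0: ✓
  1: ✗ unsafe
  3: ✓
  4: ✓
  5: ✓
counterexample path to 1: b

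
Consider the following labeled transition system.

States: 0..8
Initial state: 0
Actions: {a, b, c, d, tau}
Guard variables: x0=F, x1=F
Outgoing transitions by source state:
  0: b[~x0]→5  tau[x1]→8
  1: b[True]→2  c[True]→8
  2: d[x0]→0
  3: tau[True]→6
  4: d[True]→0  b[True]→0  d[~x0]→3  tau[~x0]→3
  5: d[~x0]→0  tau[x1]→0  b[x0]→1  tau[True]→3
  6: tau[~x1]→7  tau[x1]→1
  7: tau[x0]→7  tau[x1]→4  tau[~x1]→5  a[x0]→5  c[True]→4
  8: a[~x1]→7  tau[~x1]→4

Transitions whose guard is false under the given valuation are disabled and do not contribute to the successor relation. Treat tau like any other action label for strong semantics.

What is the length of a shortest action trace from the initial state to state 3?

BFS to 3:
  depth 0: {0}
  depth 1: {5}
  depth 2: {3}
3 enters at depth 2; path b·tau

Answer: 2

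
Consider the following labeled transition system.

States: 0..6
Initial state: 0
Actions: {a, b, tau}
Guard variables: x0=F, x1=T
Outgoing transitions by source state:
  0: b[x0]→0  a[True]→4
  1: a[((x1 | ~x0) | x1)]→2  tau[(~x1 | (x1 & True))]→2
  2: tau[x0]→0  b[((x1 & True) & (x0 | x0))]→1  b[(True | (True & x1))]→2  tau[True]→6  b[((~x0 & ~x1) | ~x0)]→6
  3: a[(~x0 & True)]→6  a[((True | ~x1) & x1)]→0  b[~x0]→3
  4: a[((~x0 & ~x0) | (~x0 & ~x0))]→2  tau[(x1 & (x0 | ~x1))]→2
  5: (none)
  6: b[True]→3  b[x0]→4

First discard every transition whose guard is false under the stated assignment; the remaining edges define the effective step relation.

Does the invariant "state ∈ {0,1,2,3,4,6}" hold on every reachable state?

Allowed set {0,1,2,3,4,6}
Reach set: {0,2,3,4,6}
  0: ✓
  2: ✓
  3: ✓
  4: ✓
  6: ✓

Answer: INVARIANT HOLDS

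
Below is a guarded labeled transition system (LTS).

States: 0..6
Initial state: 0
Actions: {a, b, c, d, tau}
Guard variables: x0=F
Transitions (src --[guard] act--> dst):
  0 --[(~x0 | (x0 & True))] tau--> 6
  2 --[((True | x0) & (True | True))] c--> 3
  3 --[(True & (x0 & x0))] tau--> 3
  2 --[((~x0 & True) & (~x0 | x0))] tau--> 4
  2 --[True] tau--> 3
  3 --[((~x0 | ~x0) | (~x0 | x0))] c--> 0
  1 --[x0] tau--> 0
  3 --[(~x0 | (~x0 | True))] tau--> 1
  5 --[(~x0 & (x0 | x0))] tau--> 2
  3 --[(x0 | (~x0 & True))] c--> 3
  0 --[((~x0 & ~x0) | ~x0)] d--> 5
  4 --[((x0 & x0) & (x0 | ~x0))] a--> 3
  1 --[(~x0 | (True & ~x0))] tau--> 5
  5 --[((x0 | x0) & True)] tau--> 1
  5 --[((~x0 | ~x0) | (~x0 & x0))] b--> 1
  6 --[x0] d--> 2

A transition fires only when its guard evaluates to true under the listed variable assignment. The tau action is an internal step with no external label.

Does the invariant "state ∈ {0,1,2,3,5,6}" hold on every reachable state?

Safe = {0,1,2,3,5,6}
Reachable = {0,1,5,6}
  0: ok
  1: ok
  5: ok
  6: ok

Answer: INVARIANT HOLDS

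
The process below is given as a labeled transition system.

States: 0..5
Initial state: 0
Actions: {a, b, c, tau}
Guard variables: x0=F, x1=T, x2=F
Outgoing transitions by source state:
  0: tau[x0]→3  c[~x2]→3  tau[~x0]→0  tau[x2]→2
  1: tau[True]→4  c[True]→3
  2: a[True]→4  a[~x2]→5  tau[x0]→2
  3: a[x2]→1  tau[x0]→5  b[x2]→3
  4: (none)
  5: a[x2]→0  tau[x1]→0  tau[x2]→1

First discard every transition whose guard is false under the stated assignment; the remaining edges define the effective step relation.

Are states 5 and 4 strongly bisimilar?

Answer: NOT BISIMILAR

Working:
Refine partition for ~:
  π0 = {{0,1,2,3,4,5}}
  π1 = {{0,1},{2},{3,4},{5}}
  π2 = {{0},{1},{2},{3,4},{5}}
Fixed point at round 3; 5 class(es).
5∈{5}, 4∈{3,4}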